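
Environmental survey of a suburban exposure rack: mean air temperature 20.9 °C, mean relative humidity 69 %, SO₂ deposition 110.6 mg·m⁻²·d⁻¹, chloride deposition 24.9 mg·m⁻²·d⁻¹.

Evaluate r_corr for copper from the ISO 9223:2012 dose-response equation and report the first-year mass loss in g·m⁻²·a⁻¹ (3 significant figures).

copper: temperature factor f = -0.080·(10.9) = -0.8720
  sulphur-dioxide contribution → 0.4415 μm/a
  chloride contribution → 0.8152 μm/a
  ⇒ r_corr(copper) = 1.257 μm/a
Convert to mass loss: 1.257 μm/a × 8.96 g/cm³ = 11.26 g·m⁻²·a⁻¹

r_corr = 11.3 g·m⁻²·a⁻¹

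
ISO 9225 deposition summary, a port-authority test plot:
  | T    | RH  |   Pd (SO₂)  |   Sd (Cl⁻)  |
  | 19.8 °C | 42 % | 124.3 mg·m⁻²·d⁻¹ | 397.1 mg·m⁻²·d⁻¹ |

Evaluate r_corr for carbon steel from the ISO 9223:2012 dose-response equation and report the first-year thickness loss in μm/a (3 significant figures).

carbon steel: T>10 °C ⇒ hinge -0.054·(19.8−10) = -0.5292
  Pd branch = 1.77·Pd^0.52·e^(0.02·RH+f) = 29.65 μm/a
  Cl⁻ term: 0.102·397.1^0.62·exp(0.033·42+0.04·19.8) = 36.8
  sum: 29.65 + 36.8 → r_corr = 66.45 μm/a

r_corr = 66.5 μm/a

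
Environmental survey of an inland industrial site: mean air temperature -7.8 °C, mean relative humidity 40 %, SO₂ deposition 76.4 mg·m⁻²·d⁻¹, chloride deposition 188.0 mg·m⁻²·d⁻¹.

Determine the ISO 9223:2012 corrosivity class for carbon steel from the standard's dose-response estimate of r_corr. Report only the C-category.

C2

carbon steel: f(T) = +0.150·(T−10) [T≤10 °C] = -2.6700
  SO₂ term: 1.77·76.4^0.52·exp(0.02·40-2.6700) = 2.6
  Cl⁻ term: 0.102·188.0^0.62·exp(0.033·40+0.04·-7.8) = 7.184
  sum: 2.6 + 7.184 → r_corr = 9.784 μm/a
Category bounds: 1.3…25 μm/a bracket r_corr ⇒ C2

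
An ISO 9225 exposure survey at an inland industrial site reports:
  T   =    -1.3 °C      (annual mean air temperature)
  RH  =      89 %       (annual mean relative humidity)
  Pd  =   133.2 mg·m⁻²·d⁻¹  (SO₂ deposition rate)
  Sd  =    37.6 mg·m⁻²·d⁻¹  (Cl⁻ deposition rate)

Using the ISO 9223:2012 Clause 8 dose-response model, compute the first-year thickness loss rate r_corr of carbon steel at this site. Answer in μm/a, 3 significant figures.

carbon steel: temperature factor f = +0.150·(-11.3) = -1.6950
  sulphur-dioxide contribution → 24.53 μm/a
  chloride contribution → 17.3 μm/a
  ⇒ r_corr(carbon steel) = 41.83 μm/a

r_corr = 41.8 μm/a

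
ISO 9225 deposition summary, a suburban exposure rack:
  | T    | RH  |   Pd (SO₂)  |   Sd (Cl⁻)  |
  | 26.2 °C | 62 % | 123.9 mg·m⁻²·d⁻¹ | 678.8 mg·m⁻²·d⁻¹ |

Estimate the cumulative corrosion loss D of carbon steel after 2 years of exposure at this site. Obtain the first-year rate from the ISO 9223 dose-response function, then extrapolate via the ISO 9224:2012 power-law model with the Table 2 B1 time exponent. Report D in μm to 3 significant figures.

D(2) = 229 μm

carbon steel: T>10 °C ⇒ hinge -0.054·(26.2−10) = -0.8748
  Pd branch = 1.77·Pd^0.52·e^(0.02·RH+f) = 31.26 μm/a
  Sd branch = 0.102·Sd^0.62·e^(0.033·RH+0.04·T) = 128.2 μm/a
  sum: 31.26 + 128.2 → r_corr = 159.5 μm/a
ISO 9224: D(t) = r_corr · t^b with b = 0.523 (carbon steel, B1)
  D(2) = 159.5 × 2^0.523 = 159.5 × 1.437 = 229.2 μm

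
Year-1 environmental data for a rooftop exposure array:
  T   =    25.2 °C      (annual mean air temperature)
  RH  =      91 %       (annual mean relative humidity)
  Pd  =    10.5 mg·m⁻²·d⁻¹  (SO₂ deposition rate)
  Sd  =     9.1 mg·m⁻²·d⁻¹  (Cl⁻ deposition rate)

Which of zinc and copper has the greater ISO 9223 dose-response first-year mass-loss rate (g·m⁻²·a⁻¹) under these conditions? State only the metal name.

copper

zinc: f(T) = -0.071·(T−10) [T>10 °C] = -1.0792
  sulphur-dioxide contribution → 0.8113 μm/a
  chloride contribution → 1.087 μm/a
  total first-year rate 1.898 μm/a
  mass loss = 1.898 μm/a × 7.14 g/cm³ = 13.55 g·m⁻²·a⁻¹
copper: f(T) = -0.080·(T−10) [T>10 °C] = -1.2160
  sulphur-dioxide contribution → 0.6215 μm/a
  chloride contribution → 1.693 μm/a
  ⇒ r_corr(copper) = 2.315 μm/a
  mass loss = 2.315 μm/a × 8.96 g/cm³ = 20.74 g·m⁻²·a⁻¹
Ordering by g·m⁻²·a⁻¹: copper (20.7) > zinc (13.6)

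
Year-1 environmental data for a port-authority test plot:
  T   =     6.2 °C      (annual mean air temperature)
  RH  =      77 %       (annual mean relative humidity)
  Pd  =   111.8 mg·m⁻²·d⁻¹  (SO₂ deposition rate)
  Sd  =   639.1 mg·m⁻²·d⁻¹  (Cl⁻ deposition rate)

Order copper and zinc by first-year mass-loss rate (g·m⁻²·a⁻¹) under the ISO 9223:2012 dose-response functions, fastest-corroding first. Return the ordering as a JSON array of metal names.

["zinc", "copper"]

copper: f(T) = +0.126·(T−10) [T≤10 °C] = -0.4788
  Pd branch = 0.0053·Pd^0.26·e^(0.059·RH+f) = 1.052 μm/a
  Cl⁻ term: 0.01025·639.1^0.27·exp(0.036·77+0.049·6.2) = 1.271
  r_corr = 1.052 + 1.271 = 2.322 μm/a
  mass loss = 2.322 μm/a × 8.96 g/cm³ = 20.81 g·m⁻²·a⁻¹
zinc: temperature factor f = +0.038·(-3.8) = -0.1444
  Pd branch = 0.0129·Pd^0.44·e^(0.046·RH+f) = 3.072 μm/a
  Sd branch = 0.0175·Sd^0.57·e^(0.008·RH+0.085·T) = 2.181 μm/a
  sum: 3.072 + 2.181 → r_corr = 5.253 μm/a
  mass loss = 5.253 μm/a × 7.14 g/cm³ = 37.51 g·m⁻²·a⁻¹
Ordering by g·m⁻²·a⁻¹: zinc (37.5) > copper (20.8)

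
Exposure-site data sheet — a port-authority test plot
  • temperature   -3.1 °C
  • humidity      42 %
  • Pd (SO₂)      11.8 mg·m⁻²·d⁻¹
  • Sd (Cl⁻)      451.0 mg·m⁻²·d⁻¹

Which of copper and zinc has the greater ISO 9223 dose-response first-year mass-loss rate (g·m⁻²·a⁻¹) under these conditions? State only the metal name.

copper: f(T) = +0.126·(T−10) [T≤10 °C] = -1.6506
  Pd branch = 0.0053·Pd^0.26·e^(0.059·RH+f) = 0.02303 μm/a
  Cl⁻ term: 0.01025·451.0^0.27·exp(0.036·42+0.049·-3.1) = 0.208
  r_corr = 0.02303 + 0.208 = 0.231 μm/a
  mass loss = 0.231 μm/a × 8.96 g/cm³ = 2.07 g·m⁻²·a⁻¹
zinc: temperature factor f = +0.038·(-13.1) = -0.4978
  Pd branch = 0.0129·Pd^0.44·e^(0.046·RH+f) = 0.1604 μm/a
  Cl⁻ term: 0.0175·451.0^0.57·exp(0.008·42+0.085·-3.1) = 0.6129
  r_corr = 0.1604 + 0.6129 = 0.7733 μm/a
  mass loss = 0.7733 μm/a × 7.14 g/cm³ = 5.521 g·m⁻²·a⁻¹
Ordering by g·m⁻²·a⁻¹: zinc (5.52) > copper (2.07)

zinc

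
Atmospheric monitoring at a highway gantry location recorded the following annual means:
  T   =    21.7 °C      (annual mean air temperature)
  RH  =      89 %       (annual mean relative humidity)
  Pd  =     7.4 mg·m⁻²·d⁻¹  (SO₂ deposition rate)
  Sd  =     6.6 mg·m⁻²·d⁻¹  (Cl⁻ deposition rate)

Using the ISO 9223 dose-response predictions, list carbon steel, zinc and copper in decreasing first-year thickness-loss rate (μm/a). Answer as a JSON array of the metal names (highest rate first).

carbon steel: temperature factor f = -0.054·(11.7) = -0.6318
  sulphur-dioxide contribution → 15.8 μm/a
  chloride contribution → 14.76 μm/a
  ⇒ r_corr(carbon steel) = 30.56 μm/a
zinc: temperature factor f = -0.071·(11.7) = -0.8307
  sulphur-dioxide contribution → 0.8134 μm/a
  chloride contribution → 0.6614 μm/a
  total first-year rate 1.475 μm/a
copper: temperature factor f = -0.080·(11.7) = -0.9360
  sulphur-dioxide contribution → 0.6672 μm/a
  chloride contribution → 1.217 μm/a
  total first-year rate 1.884 μm/a
Ordering by μm/a: carbon steel (30.6) > copper (1.88) > zinc (1.47)

["carbon steel", "copper", "zinc"]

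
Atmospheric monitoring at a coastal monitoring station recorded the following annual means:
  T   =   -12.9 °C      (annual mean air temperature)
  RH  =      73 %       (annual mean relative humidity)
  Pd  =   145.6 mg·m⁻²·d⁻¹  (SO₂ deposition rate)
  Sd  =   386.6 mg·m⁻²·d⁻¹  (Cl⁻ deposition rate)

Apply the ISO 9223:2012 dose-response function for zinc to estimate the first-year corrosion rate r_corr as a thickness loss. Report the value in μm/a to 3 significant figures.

zinc: T≤10 °C ⇒ hinge +0.038·(-12.9−10) = -0.8702
  SO₂ term: 0.0129·145.6^0.44·exp(0.046·73-0.8702) = 1.389
  Cl⁻ term: 0.0175·386.6^0.57·exp(0.008·73+0.085·-12.9) = 0.3128
  sum: 1.389 + 0.3128 → r_corr = 1.702 μm/a

r_corr = 1.70 μm/a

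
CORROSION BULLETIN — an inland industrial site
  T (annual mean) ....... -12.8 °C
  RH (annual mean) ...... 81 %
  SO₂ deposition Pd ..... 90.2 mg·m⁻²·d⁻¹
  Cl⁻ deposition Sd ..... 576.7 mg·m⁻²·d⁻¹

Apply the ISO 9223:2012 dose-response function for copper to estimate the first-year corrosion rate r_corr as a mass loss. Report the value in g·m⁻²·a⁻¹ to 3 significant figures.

r_corr = 6.07 g·m⁻²·a⁻¹

copper: f(T) = +0.126·(T−10) [T≤10 °C] = -2.8728
  sulphur-dioxide contribution → 0.1149 μm/a
  chloride contribution → 0.5626 μm/a
  total first-year rate 0.6775 μm/a
Convert to mass loss: 0.6775 μm/a × 8.96 g/cm³ = 6.071 g·m⁻²·a⁻¹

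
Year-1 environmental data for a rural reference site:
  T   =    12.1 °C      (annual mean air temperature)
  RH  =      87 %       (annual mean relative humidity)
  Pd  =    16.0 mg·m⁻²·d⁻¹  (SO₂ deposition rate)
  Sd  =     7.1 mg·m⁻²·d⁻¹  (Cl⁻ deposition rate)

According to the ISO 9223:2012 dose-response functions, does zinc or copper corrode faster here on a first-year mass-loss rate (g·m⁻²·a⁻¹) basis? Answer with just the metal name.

zinc: T>10 °C ⇒ hinge -0.071·(12.1−10) = -0.1491
  Pd branch = 0.0129·Pd^0.44·e^(0.046·RH+f) = 2.059 μm/a
  Sd branch = 0.0175·Sd^0.57·e^(0.008·RH+0.085·T) = 0.3001 μm/a
  r_corr = 2.059 + 0.3001 = 2.359 μm/a
  mass loss = 2.359 μm/a × 7.14 g/cm³ = 16.84 g·m⁻²·a⁻¹
copper: f(T) = -0.080·(T−10) [T>10 °C] = -0.1680
  SO₂ term: 0.0053·16.0^0.26·exp(0.059·87-0.1680) = 1.562
  Cl⁻ term: 0.01025·7.1^0.27·exp(0.036·87+0.049·12.1) = 0.7216
  r_corr = 1.562 + 0.7216 = 2.283 μm/a
  mass loss = 2.283 μm/a × 8.96 g/cm³ = 20.46 g·m⁻²·a⁻¹
Ordering by g·m⁻²·a⁻¹: copper (20.5) > zinc (16.8)

copper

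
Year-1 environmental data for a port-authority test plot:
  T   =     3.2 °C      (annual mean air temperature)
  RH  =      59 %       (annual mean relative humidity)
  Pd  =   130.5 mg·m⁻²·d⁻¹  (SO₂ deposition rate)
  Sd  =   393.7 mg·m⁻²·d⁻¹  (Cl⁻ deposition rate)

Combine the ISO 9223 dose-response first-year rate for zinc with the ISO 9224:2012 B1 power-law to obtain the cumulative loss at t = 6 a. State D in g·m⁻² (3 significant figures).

D(6) = 73.3 g·m⁻²

zinc: f(T) = +0.038·(T−10) [T≤10 °C] = -0.2584
  sulphur-dioxide contribution → 1.282 μm/a
  chloride contribution → 1.11 μm/a
  total first-year rate 2.392 μm/a
Power-law: D(6) = r_corr · 6^0.813
  D(6) = 2.392 × 6^0.813 = 2.392 × 4.292 = 10.27 μm
  Mass loss = 10.27 μm × 7.14 g/cm³ = 73.31 g·m⁻²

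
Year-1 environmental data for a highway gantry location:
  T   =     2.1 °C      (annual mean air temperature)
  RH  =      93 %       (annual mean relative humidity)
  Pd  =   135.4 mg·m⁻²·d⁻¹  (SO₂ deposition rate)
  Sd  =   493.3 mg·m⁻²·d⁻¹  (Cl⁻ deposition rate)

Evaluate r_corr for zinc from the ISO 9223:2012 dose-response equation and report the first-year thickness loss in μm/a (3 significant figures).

zinc: T≤10 °C ⇒ hinge +0.038·(2.1−10) = -0.3002
  SO₂ term: 0.0129·135.4^0.44·exp(0.046·93-0.3002) = 5.971
  Sd branch = 0.0175·Sd^0.57·e^(0.008·RH+0.085·T) = 1.509 μm/a
  r_corr = 5.971 + 1.509 = 7.48 μm/a

r_corr = 7.48 μm/a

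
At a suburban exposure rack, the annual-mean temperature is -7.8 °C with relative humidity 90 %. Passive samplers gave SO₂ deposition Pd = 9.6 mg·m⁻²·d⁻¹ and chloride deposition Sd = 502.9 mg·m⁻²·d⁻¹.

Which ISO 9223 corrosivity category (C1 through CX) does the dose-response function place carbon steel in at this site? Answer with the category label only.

carbon steel: f(T) = +0.150·(T−10) [T≤10 °C] = -2.6700
  SO₂ term: 1.77·9.6^0.52·exp(0.02·90-2.6700) = 2.404
  Sd branch = 0.102·Sd^0.62·e^(0.033·RH+0.04·T) = 68.85 μm/a
  sum: 2.404 + 68.85 → r_corr = 71.25 μm/a
ISO 9223 Table 2 (carbon steel): 50 < 71.2 ≤ 80 μm/a ⇒ C4

C4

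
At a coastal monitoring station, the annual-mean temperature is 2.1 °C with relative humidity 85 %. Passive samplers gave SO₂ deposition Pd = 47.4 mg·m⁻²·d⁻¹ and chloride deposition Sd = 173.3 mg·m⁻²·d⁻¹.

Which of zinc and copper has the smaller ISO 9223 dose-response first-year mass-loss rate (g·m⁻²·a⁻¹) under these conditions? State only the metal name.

copper

zinc: T≤10 °C ⇒ hinge +0.038·(2.1−10) = -0.3002
  SO₂ term: 0.0129·47.4^0.44·exp(0.046·85-0.3002) = 2.604
  Cl⁻ term: 0.0175·173.3^0.57·exp(0.008·85+0.085·2.1) = 0.7798
  sum: 2.604 + 0.7798 → r_corr = 3.384 μm/a
  mass loss = 3.384 μm/a × 7.14 g/cm³ = 24.16 g·m⁻²·a⁻¹
copper: temperature factor f = +0.126·(-7.9) = -0.9954
  SO₂ term: 0.0053·47.4^0.26·exp(0.059·85-0.9954) = 0.8048
  Cl⁻ term: 0.01025·173.3^0.27·exp(0.036·85+0.049·2.1) = 0.9746
  r_corr = 0.8048 + 0.9746 = 1.779 μm/a
  mass loss = 1.779 μm/a × 8.96 g/cm³ = 15.94 g·m⁻²·a⁻¹
Ordering by g·m⁻²·a⁻¹: zinc (24.2) > copper (15.9)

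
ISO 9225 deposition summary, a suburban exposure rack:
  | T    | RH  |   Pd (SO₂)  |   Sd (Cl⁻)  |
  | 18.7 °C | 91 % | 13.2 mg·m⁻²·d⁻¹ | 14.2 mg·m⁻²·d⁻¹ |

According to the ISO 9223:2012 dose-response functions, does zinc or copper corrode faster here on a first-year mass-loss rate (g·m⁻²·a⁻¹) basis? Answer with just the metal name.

zinc: f(T) = -0.071·(T−10) [T>10 °C] = -0.6177
  SO₂ term: 0.0129·13.2^0.44·exp(0.046·91-0.6177) = 1.423
  Sd branch = 0.0175·Sd^0.57·e^(0.008·RH+0.085·T) = 0.806 μm/a
  sum: 1.423 + 0.806 → r_corr = 2.229 μm/a
  mass loss = 2.229 μm/a × 7.14 g/cm³ = 15.92 g·m⁻²·a⁻¹
copper: temperature factor f = -0.080·(8.7) = -0.6960
  SO₂ term: 0.0053·13.2^0.26·exp(0.059·91-0.6960) = 1.109
  Sd branch = 0.01025·Sd^0.27·e^(0.036·RH+0.049·T) = 1.388 μm/a
  r_corr = 1.109 + 1.388 = 2.498 μm/a
  mass loss = 2.498 μm/a × 8.96 g/cm³ = 22.38 g·m⁻²·a⁻¹
Ordering by g·m⁻²·a⁻¹: copper (22.4) > zinc (15.9)

copper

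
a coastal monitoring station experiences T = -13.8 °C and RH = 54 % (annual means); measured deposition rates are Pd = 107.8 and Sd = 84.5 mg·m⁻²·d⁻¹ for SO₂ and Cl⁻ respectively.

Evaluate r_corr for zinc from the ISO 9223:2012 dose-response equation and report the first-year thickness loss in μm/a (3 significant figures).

zinc: f(T) = +0.038·(T−10) [T≤10 °C] = -0.9044
  sulphur-dioxide contribution → 0.4909 μm/a
  chloride contribution → 0.1046 μm/a
  ⇒ r_corr(zinc) = 0.5955 μm/a

r_corr = 0.595 μm/a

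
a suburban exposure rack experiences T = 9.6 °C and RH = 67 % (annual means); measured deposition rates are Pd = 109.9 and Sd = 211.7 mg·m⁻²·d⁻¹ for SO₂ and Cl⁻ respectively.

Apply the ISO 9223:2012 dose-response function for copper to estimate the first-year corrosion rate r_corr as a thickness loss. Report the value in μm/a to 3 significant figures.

copper: f(T) = +0.126·(T−10) [T≤10 °C] = -0.0504
  SO₂ term: 0.0053·109.9^0.26·exp(0.059·67-0.0504) = 0.8909
  Cl⁻ term: 0.01025·211.7^0.27·exp(0.036·67+0.049·9.6) = 0.7771
  r_corr = 0.8909 + 0.7771 = 1.668 μm/a

r_corr = 1.67 μm/a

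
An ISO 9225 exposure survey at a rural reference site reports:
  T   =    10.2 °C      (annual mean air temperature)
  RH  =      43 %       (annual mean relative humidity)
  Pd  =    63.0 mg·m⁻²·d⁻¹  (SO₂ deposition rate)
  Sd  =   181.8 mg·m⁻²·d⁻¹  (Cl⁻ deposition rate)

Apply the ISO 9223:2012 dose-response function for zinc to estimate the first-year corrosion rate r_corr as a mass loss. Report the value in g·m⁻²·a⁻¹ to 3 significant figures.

zinc: temperature factor f = -0.071·(0.2) = -0.0142
  SO₂ term: 0.0129·63.0^0.44·exp(0.046·43-0.0142) = 0.5691
  Cl⁻ term: 0.0175·181.8^0.57·exp(0.008·43+0.085·10.2) = 1.14
  r_corr = 0.5691 + 1.14 = 1.709 μm/a
Convert to mass loss: 1.709 μm/a × 7.14 g/cm³ = 12.2 g·m⁻²·a⁻¹

r_corr = 12.2 g·m⁻²·a⁻¹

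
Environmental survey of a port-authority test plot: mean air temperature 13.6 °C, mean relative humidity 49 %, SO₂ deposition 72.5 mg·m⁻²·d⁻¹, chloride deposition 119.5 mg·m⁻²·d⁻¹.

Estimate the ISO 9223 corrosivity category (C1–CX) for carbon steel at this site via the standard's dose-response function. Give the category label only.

C4

carbon steel: f(T) = -0.054·(T−10) [T>10 °C] = -0.1944
  sulphur-dioxide contribution → 36.02 μm/a
  chloride contribution → 17.18 μm/a
  total first-year rate 53.2 μm/a
53.2 μm/a falls in (50, 80] for carbon steel → category C4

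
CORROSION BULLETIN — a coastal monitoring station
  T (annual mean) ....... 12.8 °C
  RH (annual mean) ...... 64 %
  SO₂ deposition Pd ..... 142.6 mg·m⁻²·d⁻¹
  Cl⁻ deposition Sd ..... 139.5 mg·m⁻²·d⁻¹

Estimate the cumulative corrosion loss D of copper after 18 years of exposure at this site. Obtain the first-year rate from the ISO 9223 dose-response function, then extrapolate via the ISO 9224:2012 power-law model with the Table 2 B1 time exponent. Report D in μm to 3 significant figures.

D(18) = 9.63 μm

copper: f(T) = -0.080·(T−10) [T>10 °C] = -0.2240
  SO₂ term: 0.0053·142.6^0.26·exp(0.059·64-0.2240) = 0.6714
  Sd branch = 0.01025·Sd^0.27·e^(0.036·RH+0.049·T) = 0.7291 μm/a
  sum: 0.6714 + 0.7291 → r_corr = 1.4 μm/a
ISO 9224: D(t) = r_corr · t^b with b = 0.667 (copper, B1)
  D(18) = 1.4 × 18^0.667 = 1.4 × 6.875 = 9.628 μm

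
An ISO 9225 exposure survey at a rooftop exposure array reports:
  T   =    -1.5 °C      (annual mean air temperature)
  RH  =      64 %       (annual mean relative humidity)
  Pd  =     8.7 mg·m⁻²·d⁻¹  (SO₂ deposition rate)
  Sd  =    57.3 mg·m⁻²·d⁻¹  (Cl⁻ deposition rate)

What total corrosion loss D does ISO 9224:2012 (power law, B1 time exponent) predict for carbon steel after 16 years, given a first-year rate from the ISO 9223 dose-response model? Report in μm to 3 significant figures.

carbon steel: T≤10 °C ⇒ hinge +0.150·(-1.5−10) = -1.7250
  SO₂ term: 1.77·8.7^0.52·exp(0.02·64-1.7250) = 3.494
  Cl⁻ term: 0.102·57.3^0.62·exp(0.033·64+0.04·-1.5) = 9.769
  sum: 3.494 + 9.769 → r_corr = 13.26 μm/a
Power-law: D(16) = r_corr · 16^0.523
  D(16) = 13.26 × 16^0.523 = 13.26 × 4.263 = 56.54 μm

D(16) = 56.5 μm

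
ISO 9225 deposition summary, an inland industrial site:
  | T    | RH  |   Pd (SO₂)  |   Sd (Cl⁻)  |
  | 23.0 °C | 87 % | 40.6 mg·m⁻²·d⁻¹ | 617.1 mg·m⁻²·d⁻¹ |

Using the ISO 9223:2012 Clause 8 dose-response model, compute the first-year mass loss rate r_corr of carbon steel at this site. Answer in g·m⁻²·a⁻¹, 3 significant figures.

carbon steel: T>10 °C ⇒ hinge -0.054·(23.0−10) = -0.7020
  sulphur-dioxide contribution → 34.29 μm/a
  chloride contribution → 242.7 μm/a
  ⇒ r_corr(carbon steel) = 277 μm/a
Convert to mass loss: 277 μm/a × 7.85 g/cm³ = 2174 g·m⁻²·a⁻¹

r_corr = 2.17e+03 g·m⁻²·a⁻¹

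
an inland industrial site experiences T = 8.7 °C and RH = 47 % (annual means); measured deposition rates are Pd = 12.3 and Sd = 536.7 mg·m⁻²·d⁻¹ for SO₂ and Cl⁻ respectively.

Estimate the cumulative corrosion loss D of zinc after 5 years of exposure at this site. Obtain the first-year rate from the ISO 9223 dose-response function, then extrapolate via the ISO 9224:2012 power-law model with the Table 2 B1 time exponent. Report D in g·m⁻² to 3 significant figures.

D(5) = 59.2 g·m⁻²

zinc: temperature factor f = +0.038·(-1.3) = -0.0494
  SO₂ term: 0.0129·12.3^0.44·exp(0.046·47-0.0494) = 0.3218
  Sd branch = 0.0175·Sd^0.57·e^(0.008·RH+0.085·T) = 1.921 μm/a
  sum: 0.3218 + 1.921 → r_corr = 2.242 μm/a
Power-law: D(5) = r_corr · 5^0.813
  D(5) = 2.242 × 5^0.813 = 2.242 × 3.701 = 8.298 μm
  Mass loss = 8.298 μm × 7.14 g/cm³ = 59.25 g·m⁻²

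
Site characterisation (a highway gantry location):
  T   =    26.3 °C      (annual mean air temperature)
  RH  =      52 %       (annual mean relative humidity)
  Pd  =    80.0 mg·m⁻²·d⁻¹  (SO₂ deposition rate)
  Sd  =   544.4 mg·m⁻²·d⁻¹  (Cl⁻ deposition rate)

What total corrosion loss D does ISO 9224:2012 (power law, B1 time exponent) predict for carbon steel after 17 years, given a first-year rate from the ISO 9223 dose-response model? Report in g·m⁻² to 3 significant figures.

D(17) = 3.49e+03 g·m⁻²

carbon steel: temperature factor f = -0.054·(16.3) = -0.8802
  Pd branch = 1.77·Pd^0.52·e^(0.02·RH+f) = 20.28 μm/a
  Cl⁻ term: 0.102·544.4^0.62·exp(0.033·52+0.04·26.3) = 80.72
  sum: 20.28 + 80.72 → r_corr = 101 μm/a
Long-term exponent b (ISO 9224 Table 2, B1) = 0.523
  D(17) = 101 × 17^0.523 = 101 × 4.401 = 444.5 μm
  Mass loss = 444.5 μm × 7.85 g/cm³ = 3489 g·m⁻²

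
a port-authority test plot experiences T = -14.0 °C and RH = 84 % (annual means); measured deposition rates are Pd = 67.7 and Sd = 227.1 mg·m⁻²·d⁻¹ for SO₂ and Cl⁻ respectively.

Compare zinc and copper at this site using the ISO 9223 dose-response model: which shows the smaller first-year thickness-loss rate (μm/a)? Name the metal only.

zinc: T≤10 °C ⇒ hinge +0.038·(-14.0−10) = -0.9120
  Pd branch = 0.0129·Pd^0.44·e^(0.046·RH+f) = 1.578 μm/a
  Sd branch = 0.0175·Sd^0.57·e^(0.008·RH+0.085·T) = 0.2297 μm/a
  sum: 1.578 + 0.2297 → r_corr = 1.808 μm/a
copper: f(T) = +0.126·(T−10) [T≤10 °C] = -3.0240
  Pd branch = 0.0053·Pd^0.26·e^(0.059·RH+f) = 0.1095 μm/a
  Cl⁻ term: 0.01025·227.1^0.27·exp(0.036·84+0.049·-14.0) = 0.4595
  sum: 0.1095 + 0.4595 → r_corr = 0.569 μm/a
Ordering by μm/a: zinc (1.81) > copper (0.569)

copper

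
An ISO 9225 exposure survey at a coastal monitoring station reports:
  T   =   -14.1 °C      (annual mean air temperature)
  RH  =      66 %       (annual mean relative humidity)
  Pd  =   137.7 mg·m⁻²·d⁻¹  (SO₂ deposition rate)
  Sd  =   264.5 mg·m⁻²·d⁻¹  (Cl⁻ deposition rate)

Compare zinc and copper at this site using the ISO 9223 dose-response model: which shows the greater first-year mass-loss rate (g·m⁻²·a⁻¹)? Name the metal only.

zinc

zinc: f(T) = +0.038·(T−10) [T≤10 °C] = -0.9158
  sulphur-dioxide contribution → 0.9387 μm/a
  chloride contribution → 0.2151 μm/a
  total first-year rate 1.154 μm/a
  mass loss = 1.154 μm/a × 7.14 g/cm³ = 8.238 g·m⁻²·a⁻¹
copper: T≤10 °C ⇒ hinge +0.126·(-14.1−10) = -3.0366
  sulphur-dioxide contribution → 0.04495 μm/a
  chloride contribution → 0.2492 μm/a
  ⇒ r_corr(copper) = 0.2942 μm/a
  mass loss = 0.2942 μm/a × 8.96 g/cm³ = 2.636 g·m⁻²·a⁻¹
Ordering by g·m⁻²·a⁻¹: zinc (8.24) > copper (2.64)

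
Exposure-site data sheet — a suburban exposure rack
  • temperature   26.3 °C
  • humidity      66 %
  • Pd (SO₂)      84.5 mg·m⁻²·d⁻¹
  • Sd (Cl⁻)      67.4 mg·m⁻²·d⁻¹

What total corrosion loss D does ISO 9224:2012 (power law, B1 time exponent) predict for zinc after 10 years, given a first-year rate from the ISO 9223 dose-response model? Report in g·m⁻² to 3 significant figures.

zinc: T>10 °C ⇒ hinge -0.071·(26.3−10) = -1.1573
  Pd branch = 0.0129·Pd^0.44·e^(0.046·RH+f) = 0.5947 μm/a
  Cl⁻ term: 0.0175·67.4^0.57·exp(0.008·66+0.085·26.3) = 3.059
  sum: 0.5947 + 3.059 → r_corr = 3.653 μm/a
Power-law: D(10) = r_corr · 10^0.813
  D(10) = 3.653 × 10^0.813 = 3.653 × 6.501 = 23.75 μm
  Mass loss = 23.75 μm × 7.14 g/cm³ = 169.6 g·m⁻²

D(10) = 170 g·m⁻²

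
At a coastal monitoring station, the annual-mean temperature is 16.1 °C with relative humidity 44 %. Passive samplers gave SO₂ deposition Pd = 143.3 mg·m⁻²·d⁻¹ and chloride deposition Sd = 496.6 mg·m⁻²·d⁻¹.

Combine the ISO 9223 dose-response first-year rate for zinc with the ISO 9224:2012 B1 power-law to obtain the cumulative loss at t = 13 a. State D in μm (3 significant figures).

zinc: temperature factor f = -0.071·(6.1) = -0.4331
  SO₂ term: 0.0129·143.3^0.44·exp(0.046·44-0.4331) = 0.5627
  Cl⁻ term: 0.0175·496.6^0.57·exp(0.008·44+0.085·16.1) = 3.365
  sum: 0.5627 + 3.365 → r_corr = 3.928 μm/a
Power-law: D(13) = r_corr · 13^0.813
  D(13) = 3.928 × 13^0.813 = 3.928 × 8.047 = 31.6 μm

D(13) = 31.6 μm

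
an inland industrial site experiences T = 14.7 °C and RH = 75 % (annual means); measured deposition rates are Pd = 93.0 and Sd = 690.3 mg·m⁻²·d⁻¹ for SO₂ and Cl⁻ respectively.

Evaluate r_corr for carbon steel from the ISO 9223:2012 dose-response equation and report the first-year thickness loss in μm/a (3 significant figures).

carbon steel: T>10 °C ⇒ hinge -0.054·(14.7−10) = -0.2538
  sulphur-dioxide contribution → 64.98 μm/a
  chloride contribution → 125.6 μm/a
  total first-year rate 190.6 μm/a

r_corr = 191 μm/a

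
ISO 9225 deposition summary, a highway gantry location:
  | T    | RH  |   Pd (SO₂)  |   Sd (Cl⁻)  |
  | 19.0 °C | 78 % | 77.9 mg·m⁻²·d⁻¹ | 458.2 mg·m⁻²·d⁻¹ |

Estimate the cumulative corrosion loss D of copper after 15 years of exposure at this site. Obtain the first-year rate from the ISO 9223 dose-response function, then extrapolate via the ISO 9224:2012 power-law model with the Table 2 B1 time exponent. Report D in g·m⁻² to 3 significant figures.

D(15) = 166 g·m⁻²

copper: T>10 °C ⇒ hinge -0.080·(19.0−10) = -0.7200
  sulphur-dioxide contribution → 0.798 μm/a
  chloride contribution → 2.254 μm/a
  total first-year rate 3.052 μm/a
ISO 9224: D(t) = r_corr · t^b with b = 0.667 (copper, B1)
  D(15) = 3.052 × 15^0.667 = 3.052 × 6.088 = 18.58 μm
  Mass loss = 18.58 μm × 8.96 g/cm³ = 166.5 g·m⁻²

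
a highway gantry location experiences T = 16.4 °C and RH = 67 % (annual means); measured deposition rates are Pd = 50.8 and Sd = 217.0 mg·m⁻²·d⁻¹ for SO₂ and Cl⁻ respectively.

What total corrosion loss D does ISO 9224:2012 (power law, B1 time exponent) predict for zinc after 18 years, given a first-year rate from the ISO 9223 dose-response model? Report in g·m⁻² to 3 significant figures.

zinc: f(T) = -0.071·(T−10) [T>10 °C] = -0.4544
  Pd branch = 0.0129·Pd^0.44·e^(0.046·RH+f) = 1.005 μm/a
  Cl⁻ term: 0.0175·217.0^0.57·exp(0.008·67+0.085·16.4) = 2.588
  sum: 1.005 + 2.588 → r_corr = 3.594 μm/a
Long-term exponent b (ISO 9224 Table 2, B1) = 0.813
  D(18) = 3.594 × 18^0.813 = 3.594 × 10.48 = 37.68 μm
  Mass loss = 37.68 μm × 7.14 g/cm³ = 269 g·m⁻²

D(18) = 269 g·m⁻²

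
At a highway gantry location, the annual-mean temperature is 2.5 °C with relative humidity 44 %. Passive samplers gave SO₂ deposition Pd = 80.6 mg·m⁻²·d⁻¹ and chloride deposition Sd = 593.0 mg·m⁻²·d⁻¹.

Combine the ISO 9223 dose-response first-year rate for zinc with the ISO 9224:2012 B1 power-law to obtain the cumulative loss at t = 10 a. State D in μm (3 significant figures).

D(10) = 10.9 μm

zinc: T≤10 °C ⇒ hinge +0.038·(2.5−10) = -0.2850
  Pd branch = 0.0129·Pd^0.44·e^(0.046·RH+f) = 0.5065 μm/a
  Sd branch = 0.0175·Sd^0.57·e^(0.008·RH+0.085·T) = 1.172 μm/a
  r_corr = 0.5065 + 1.172 = 1.678 μm/a
Power-law: D(10) = r_corr · 10^0.813
  D(10) = 1.678 × 10^0.813 = 1.678 × 6.501 = 10.91 μm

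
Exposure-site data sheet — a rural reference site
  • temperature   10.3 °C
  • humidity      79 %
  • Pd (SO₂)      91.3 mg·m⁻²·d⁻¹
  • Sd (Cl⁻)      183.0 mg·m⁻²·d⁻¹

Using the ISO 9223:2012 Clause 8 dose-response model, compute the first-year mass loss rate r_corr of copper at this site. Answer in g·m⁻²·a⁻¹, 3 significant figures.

copper: T>10 °C ⇒ hinge -0.080·(10.3−10) = -0.0240
  SO₂ term: 0.0053·91.3^0.26·exp(0.059·79-0.0240) = 1.769
  Sd branch = 0.01025·Sd^0.27·e^(0.036·RH+0.049·T) = 1.191 μm/a
  r_corr = 1.769 + 1.191 = 2.96 μm/a
Convert to mass loss: 2.96 μm/a × 8.96 g/cm³ = 26.52 g·m⁻²·a⁻¹

r_corr = 26.5 g·m⁻²·a⁻¹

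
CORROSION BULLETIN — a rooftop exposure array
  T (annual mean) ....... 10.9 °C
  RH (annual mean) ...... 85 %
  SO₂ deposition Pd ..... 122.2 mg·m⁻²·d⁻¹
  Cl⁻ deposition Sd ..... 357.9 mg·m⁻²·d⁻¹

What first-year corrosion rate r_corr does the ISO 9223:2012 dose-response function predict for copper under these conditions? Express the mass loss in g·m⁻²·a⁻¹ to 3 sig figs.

copper: T>10 °C ⇒ hinge -0.080·(10.9−10) = -0.0720
  Pd branch = 0.0053·Pd^0.26·e^(0.059·RH+f) = 2.592 μm/a
  Cl⁻ term: 0.01025·357.9^0.27·exp(0.036·85+0.049·10.9) = 1.824
  sum: 2.592 + 1.824 → r_corr = 4.416 μm/a
Convert to mass loss: 4.416 μm/a × 8.96 g/cm³ = 39.57 g·m⁻²·a⁻¹

r_corr = 39.6 g·m⁻²·a⁻¹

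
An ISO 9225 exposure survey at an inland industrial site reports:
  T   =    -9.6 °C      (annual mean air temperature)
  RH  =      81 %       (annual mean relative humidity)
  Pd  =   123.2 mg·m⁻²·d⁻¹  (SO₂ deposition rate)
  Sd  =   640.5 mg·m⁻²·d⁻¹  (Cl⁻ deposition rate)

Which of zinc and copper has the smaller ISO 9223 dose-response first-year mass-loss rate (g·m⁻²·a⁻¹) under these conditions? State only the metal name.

copper

zinc: f(T) = +0.038·(T−10) [T≤10 °C] = -0.7448
  SO₂ term: 0.0129·123.2^0.44·exp(0.046·81-0.7448) = 2.114
  Cl⁻ term: 0.0175·640.5^0.57·exp(0.008·81+0.085·-9.6) = 0.5886
  sum: 2.114 + 0.5886 → r_corr = 2.703 μm/a
  mass loss = 2.703 μm/a × 7.14 g/cm³ = 19.3 g·m⁻²·a⁻¹
copper: T≤10 °C ⇒ hinge +0.126·(-9.6−10) = -2.4696
  SO₂ term: 0.0053·123.2^0.26·exp(0.059·81-2.4696) = 0.1865
  Sd branch = 0.01025·Sd^0.27·e^(0.036·RH+0.049·T) = 0.677 μm/a
  r_corr = 0.1865 + 0.677 = 0.8636 μm/a
  mass loss = 0.8636 μm/a × 8.96 g/cm³ = 7.737 g·m⁻²·a⁻¹
Ordering by g·m⁻²·a⁻¹: zinc (19.3) > copper (7.74)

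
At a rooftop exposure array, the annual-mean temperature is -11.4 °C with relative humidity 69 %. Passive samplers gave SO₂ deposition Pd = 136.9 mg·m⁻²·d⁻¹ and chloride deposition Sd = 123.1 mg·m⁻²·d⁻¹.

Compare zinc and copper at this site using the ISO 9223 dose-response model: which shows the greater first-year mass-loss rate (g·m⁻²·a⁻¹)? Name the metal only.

zinc: T≤10 °C ⇒ hinge +0.038·(-11.4−10) = -0.8132
  sulphur-dioxide contribution → 1.191 μm/a
  chloride contribution → 0.1792 μm/a
  total first-year rate 1.37 μm/a
  mass loss = 1.37 μm/a × 7.14 g/cm³ = 9.783 g·m⁻²·a⁻¹
copper: T≤10 °C ⇒ hinge +0.126·(-11.4−10) = -2.6964
  sulphur-dioxide contribution → 0.07529 μm/a
  chloride contribution → 0.2578 μm/a
  ⇒ r_corr(copper) = 0.3331 μm/a
  mass loss = 0.3331 μm/a × 8.96 g/cm³ = 2.984 g·m⁻²·a⁻¹
Ordering by g·m⁻²·a⁻¹: zinc (9.78) > copper (2.98)

zinc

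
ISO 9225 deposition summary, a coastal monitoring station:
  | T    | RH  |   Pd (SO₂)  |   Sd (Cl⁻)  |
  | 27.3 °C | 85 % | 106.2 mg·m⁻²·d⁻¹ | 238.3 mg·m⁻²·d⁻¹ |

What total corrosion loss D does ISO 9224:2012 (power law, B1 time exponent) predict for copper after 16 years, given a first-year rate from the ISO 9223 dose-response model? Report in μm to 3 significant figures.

copper: T>10 °C ⇒ hinge -0.080·(27.3−10) = -1.3840
  SO₂ term: 0.0053·106.2^0.26·exp(0.059·85-1.3840) = 0.673
  Cl⁻ term: 0.01025·238.3^0.27·exp(0.036·85+0.049·27.3) = 3.651
  sum: 0.673 + 3.651 → r_corr = 4.324 μm/a
Long-term exponent b (ISO 9224 Table 2, B1) = 0.667
  D(16) = 4.324 × 16^0.667 = 4.324 × 6.355 = 27.48 μm

D(16) = 27.5 μm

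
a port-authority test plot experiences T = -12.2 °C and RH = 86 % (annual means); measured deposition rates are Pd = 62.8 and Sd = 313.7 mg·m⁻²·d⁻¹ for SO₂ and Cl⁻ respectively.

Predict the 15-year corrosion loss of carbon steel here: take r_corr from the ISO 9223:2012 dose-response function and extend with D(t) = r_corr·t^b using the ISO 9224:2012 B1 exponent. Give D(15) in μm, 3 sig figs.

carbon steel: f(T) = +0.150·(T−10) [T≤10 °C] = -3.3300
  sulphur-dioxide contribution → 3.046 μm/a
  chloride contribution → 37.76 μm/a
  ⇒ r_corr(carbon steel) = 40.81 μm/a
Long-term exponent b (ISO 9224 Table 2, B1) = 0.523
  D(15) = 40.81 × 15^0.523 = 40.81 × 4.122 = 168.2 μm

D(15) = 168 μm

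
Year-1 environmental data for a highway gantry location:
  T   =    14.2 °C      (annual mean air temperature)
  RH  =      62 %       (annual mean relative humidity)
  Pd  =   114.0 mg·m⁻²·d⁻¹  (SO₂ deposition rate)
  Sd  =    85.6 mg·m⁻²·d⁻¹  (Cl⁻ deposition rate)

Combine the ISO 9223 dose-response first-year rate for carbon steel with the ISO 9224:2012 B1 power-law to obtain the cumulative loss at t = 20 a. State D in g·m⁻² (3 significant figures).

carbon steel: T>10 °C ⇒ hinge -0.054·(14.2−10) = -0.2268
  sulphur-dioxide contribution → 57.23 μm/a
  chloride contribution → 21.98 μm/a
  ⇒ r_corr(carbon steel) = 79.2 μm/a
Long-term exponent b (ISO 9224 Table 2, B1) = 0.523
  D(20) = 79.2 × 20^0.523 = 79.2 × 4.791 = 379.5 μm
  Mass loss = 379.5 μm × 7.85 g/cm³ = 2979 g·m⁻²

D(20) = 2.98e+03 g·m⁻²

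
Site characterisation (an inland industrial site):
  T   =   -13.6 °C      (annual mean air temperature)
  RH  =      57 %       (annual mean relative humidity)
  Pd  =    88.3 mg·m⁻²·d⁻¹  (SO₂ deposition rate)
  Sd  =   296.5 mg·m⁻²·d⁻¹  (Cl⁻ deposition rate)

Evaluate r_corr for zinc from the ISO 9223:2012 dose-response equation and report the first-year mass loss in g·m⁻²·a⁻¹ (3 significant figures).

r_corr = 5.30 g·m⁻²·a⁻¹

zinc: f(T) = +0.038·(T−10) [T≤10 °C] = -0.8968
  SO₂ term: 0.0129·88.3^0.44·exp(0.046·57-0.8968) = 0.5201
  Sd branch = 0.0175·Sd^0.57·e^(0.008·RH+0.085·T) = 0.2229 μm/a
  r_corr = 0.5201 + 0.2229 = 0.743 μm/a
Convert to mass loss: 0.743 μm/a × 7.14 g/cm³ = 5.305 g·m⁻²·a⁻¹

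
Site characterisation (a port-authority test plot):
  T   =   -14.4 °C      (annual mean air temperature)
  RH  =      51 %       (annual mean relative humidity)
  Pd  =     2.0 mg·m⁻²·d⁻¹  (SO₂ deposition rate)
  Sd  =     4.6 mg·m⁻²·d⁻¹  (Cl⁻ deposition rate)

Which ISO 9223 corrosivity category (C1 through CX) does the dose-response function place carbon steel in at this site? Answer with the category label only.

C1

carbon steel: T≤10 °C ⇒ hinge +0.150·(-14.4−10) = -3.6600
  SO₂ term: 1.77·2.0^0.52·exp(0.02·51-3.6600) = 0.1811
  Sd branch = 0.102·Sd^0.62·e^(0.033·RH+0.04·T) = 0.7948 μm/a
  r_corr = 0.1811 + 0.7948 = 0.976 μm/a
ISO 9223 Table 2 (carbon steel): 0 < 0.976 ≤ 1.3 μm/a ⇒ C1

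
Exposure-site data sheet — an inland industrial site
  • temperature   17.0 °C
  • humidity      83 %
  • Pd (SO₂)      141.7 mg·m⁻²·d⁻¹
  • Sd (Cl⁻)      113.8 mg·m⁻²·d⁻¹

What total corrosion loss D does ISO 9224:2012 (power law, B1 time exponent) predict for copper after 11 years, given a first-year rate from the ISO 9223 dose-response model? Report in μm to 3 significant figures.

D(11) = 15.6 μm

copper: f(T) = -0.080·(T−10) [T>10 °C] = -0.5600
  SO₂ term: 0.0053·141.7^0.26·exp(0.059·83-0.5600) = 1.469
  Cl⁻ term: 0.01025·113.8^0.27·exp(0.036·83+0.049·17.0) = 1.68
  r_corr = 1.469 + 1.68 = 3.15 μm/a
Long-term exponent b (ISO 9224 Table 2, B1) = 0.667
  D(11) = 3.15 × 11^0.667 = 3.15 × 4.95 = 15.59 μm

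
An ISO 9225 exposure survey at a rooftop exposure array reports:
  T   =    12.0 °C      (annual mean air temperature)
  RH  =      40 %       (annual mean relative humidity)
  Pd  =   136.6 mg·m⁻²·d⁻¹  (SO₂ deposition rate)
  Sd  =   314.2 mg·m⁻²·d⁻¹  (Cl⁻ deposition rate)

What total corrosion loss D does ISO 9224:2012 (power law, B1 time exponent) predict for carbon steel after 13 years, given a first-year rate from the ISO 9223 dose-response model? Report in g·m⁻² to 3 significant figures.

D(13) = 2.02e+03 g·m⁻²

carbon steel: T>10 °C ⇒ hinge -0.054·(12.0−10) = -0.1080
  SO₂ term: 1.77·136.6^0.52·exp(0.02·40-0.1080) = 45.6
  Cl⁻ term: 0.102·314.2^0.62·exp(0.033·40+0.04·12.0) = 21.81
  r_corr = 45.6 + 21.81 = 67.4 μm/a
ISO 9224: D(t) = r_corr · t^b with b = 0.523 (carbon steel, B1)
  D(13) = 67.4 × 13^0.523 = 67.4 × 3.825 = 257.8 μm
  Mass loss = 257.8 μm × 7.85 g/cm³ = 2024 g·m⁻²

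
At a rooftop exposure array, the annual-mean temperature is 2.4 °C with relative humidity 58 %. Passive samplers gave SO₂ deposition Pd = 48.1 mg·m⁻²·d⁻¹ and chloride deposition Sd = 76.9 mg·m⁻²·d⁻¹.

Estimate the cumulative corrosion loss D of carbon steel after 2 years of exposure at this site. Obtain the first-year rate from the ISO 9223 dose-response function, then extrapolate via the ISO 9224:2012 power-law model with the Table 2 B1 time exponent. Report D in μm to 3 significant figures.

carbon steel: temperature factor f = +0.150·(-7.6) = -1.1400
  Pd branch = 1.77·Pd^0.52·e^(0.02·RH+f) = 13.53 μm/a
  Sd branch = 0.102·Sd^0.62·e^(0.033·RH+0.04·T) = 11.24 μm/a
  r_corr = 13.53 + 11.24 = 24.77 μm/a
Long-term exponent b (ISO 9224 Table 2, B1) = 0.523
  D(2) = 24.77 × 2^0.523 = 24.77 × 1.437 = 35.6 μm

D(2) = 35.6 μm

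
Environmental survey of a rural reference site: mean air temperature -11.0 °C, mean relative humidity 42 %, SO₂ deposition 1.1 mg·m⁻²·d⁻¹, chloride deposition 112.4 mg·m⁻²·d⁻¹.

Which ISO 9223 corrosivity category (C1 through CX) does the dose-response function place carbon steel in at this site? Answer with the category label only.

carbon steel: f(T) = +0.150·(T−10) [T≤10 °C] = -3.1500
  sulphur-dioxide contribution → 0.1846 μm/a
  chloride contribution → 4.908 μm/a
  total first-year rate 5.093 μm/a
Category bounds: 1.3…25 μm/a bracket r_corr ⇒ C2

C2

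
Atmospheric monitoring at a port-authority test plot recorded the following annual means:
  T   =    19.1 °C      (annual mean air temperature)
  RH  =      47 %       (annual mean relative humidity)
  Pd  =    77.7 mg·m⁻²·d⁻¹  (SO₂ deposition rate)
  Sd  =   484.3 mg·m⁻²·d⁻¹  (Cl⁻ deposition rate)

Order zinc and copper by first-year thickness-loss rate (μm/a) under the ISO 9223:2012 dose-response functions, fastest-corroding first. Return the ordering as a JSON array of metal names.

zinc: T>10 °C ⇒ hinge -0.071·(19.1−10) = -0.6461
  SO₂ term: 0.0129·77.7^0.44·exp(0.046·47-0.6461) = 0.3988
  Cl⁻ term: 0.0175·484.3^0.57·exp(0.008·47+0.085·19.1) = 4.385
  sum: 0.3988 + 4.385 → r_corr = 4.783 μm/a
copper: temperature factor f = -0.080·(9.1) = -0.7280
  Pd branch = 0.0053·Pd^0.26·e^(0.059·RH+f) = 0.127 μm/a
  Cl⁻ term: 0.01025·484.3^0.27·exp(0.036·47+0.049·19.1) = 0.7533
  sum: 0.127 + 0.7533 → r_corr = 0.8804 μm/a
Ordering by μm/a: zinc (4.78) > copper (0.88)

["zinc", "copper"]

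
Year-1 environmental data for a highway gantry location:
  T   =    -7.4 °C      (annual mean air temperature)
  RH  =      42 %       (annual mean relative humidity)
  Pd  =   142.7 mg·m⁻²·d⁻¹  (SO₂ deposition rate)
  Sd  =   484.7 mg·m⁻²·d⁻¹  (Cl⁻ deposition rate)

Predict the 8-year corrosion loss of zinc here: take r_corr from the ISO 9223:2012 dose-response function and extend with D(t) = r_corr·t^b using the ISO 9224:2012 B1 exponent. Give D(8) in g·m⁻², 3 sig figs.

D(8) = 32.9 g·m⁻²

zinc: f(T) = +0.038·(T−10) [T≤10 °C] = -0.6612
  sulphur-dioxide contribution → 0.4078 μm/a
  chloride contribution → 0.4431 μm/a
  ⇒ r_corr(zinc) = 0.8509 μm/a
Power-law: D(8) = r_corr · 8^0.813
  D(8) = 0.8509 × 8^0.813 = 0.8509 × 5.423 = 4.614 μm
  Mass loss = 4.614 μm × 7.14 g/cm³ = 32.94 g·m⁻²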